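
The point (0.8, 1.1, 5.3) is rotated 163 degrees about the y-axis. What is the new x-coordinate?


Rotation about y-axis: x' = x*cos(theta) + z*sin(theta)
= 0.8 * -0.9563 + 5.3 * 0.2924
= 0.7845


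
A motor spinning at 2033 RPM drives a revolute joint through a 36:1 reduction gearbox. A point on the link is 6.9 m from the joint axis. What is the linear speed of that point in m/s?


omega_motor = 2033 * 2*pi/60 = 212.8953 rad/s
omega_joint = omega_motor / 36 = 5.9138 rad/s
v = omega_joint * r = 5.9138 * 6.9
= 40.8049 m/s


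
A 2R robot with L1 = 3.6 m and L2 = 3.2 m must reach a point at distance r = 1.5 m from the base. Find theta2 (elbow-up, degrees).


cos(theta2) = (r^2 - L1^2 - L2^2) / (2*L1*L2)
cos(theta2) = (2.25 - 12.96 - 10.24) / 23.04
cos(theta2) = -0.909288
theta2 = 155.4072 degrees


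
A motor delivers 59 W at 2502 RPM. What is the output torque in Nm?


omega = 2502 * 2*pi/60 = 262.0088 rad/s
tau = P / omega = 59 / 262.0088
= 0.2252 Nm


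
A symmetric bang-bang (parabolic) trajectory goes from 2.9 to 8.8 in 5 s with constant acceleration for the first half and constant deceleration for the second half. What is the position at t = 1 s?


Symmetric rest-to-rest: each phase covers (pf-p0)/2 in time T/2. 0.5*a*(T/2)^2 = (pf-p0)/2 => a = 4*(pf-p0)/T^2
a = 4*(8.8-2.9)/5^2 = 0.944
t = 1 is in the acceleration phase (t <= T/2).
p = p0 + 0.5*a*t^2 = 2.9 + 0.5*0.944*1^2
= 3.372


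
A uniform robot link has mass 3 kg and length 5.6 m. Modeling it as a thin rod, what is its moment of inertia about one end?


I = (1/3) * m * L^2
= (1/3) * 3 * 5.6^2
= 0.333333 * 3 * 31.36
= 31.36 kg*m^2


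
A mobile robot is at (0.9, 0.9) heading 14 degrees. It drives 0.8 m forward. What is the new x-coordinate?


x_new = x0 + d*cos(theta)
= 0.9 + 0.8*cos(14)
= 0.9 + 0.7762
= 1.6762


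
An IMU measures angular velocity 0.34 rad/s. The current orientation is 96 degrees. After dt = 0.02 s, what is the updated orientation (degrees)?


delta_theta = w * dt = 0.34 * 0.02 = 0.0068 rad
= 0.3896 deg
theta_new = 96 + 0.3896 = 96.3896 deg


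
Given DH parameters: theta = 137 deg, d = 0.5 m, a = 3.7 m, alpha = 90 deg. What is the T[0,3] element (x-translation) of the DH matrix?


T[0,3] = a * cos(theta)
= 3.7 * cos(137 deg)
= 3.7 * -0.7314
= -2.706


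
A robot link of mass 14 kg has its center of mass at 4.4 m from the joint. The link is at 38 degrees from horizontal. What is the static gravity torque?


tau = m*g*L*cos(angle)
= 14 * 9.81 * 4.4 * cos(38 deg)
= 14 * 9.81 * 4.4 * 0.788
= 476.1917 Nm


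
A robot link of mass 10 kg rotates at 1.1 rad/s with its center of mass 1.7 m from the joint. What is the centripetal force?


F = m * omega^2 * r
= 10 * 1.1^2 * 1.7
= 10 * 1.21 * 1.7
= 20.57 N


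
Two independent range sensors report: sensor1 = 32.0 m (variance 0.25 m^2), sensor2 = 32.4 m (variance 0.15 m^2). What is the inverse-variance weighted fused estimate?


w1 = (1/var1) / (1/var1 + 1/var2)
   = 4.0 / (4.0 + 6.6667) = 0.375
w2 = 1 - w1 = 0.625
fused = w1*s1 + w2*s2 = 12.0 + 20.25
= 32.25 m


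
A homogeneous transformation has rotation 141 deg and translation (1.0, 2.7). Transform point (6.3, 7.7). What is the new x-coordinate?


x' = cos(theta)*px - sin(theta)*py + tx
= -0.7771*6.3 - 0.6293*7.7 + 1.0
= -8.7418


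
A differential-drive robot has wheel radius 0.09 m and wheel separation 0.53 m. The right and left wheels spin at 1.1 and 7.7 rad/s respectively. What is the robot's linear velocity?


vR = r*wR = 0.09*1.1 = 0.099 m/s
vL = r*wL = 0.09*7.7 = 0.693 m/s
v = (vR+vL)/2 = 0.396 m/s
omega = (vR-vL)/L = -1.1208 rad/s
linear velocity = 0.396 m/s


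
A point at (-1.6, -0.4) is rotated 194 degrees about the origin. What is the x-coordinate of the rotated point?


x' = x*cos(theta) - y*sin(theta)
cos(194 deg) = -0.9703, sin(194 deg) = -0.2419
x' = -1.6 * -0.9703 - -0.4 * -0.2419
= 1.5525 - 0.0968
= 1.4557


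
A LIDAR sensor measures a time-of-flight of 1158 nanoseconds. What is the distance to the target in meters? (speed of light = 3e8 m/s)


tof = 1158 ns = 1.158e-06 s
dist = c * tof / 2
= 3e8 * 1.158e-06 / 2
= 173.7 m


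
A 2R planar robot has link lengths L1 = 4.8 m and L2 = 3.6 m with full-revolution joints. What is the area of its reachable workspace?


r_max = L1 + L2 = 8.4 m
r_min = |L1 - L2| = 1.2 m
Area = pi*(r_max^2 - r_min^2)
= pi*(70.56 - 1.44)
= pi * 69.12
= 217.1469 m^2


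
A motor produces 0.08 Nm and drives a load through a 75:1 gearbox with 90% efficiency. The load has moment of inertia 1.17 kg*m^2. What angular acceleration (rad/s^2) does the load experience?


tau_out = tau_motor * N * eta
= 0.08 * 75 * 0.9 = 5.4 Nm
alpha = tau_out / I = 5.4 / 1.17
= 4.6154 rad/s^2


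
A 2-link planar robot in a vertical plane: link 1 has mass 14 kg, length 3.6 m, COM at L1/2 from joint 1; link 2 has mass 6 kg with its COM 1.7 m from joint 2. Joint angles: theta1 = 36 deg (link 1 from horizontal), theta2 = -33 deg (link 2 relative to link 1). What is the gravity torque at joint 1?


Horizontal distance from joint 1 to link-1 COM:
  x_c1 = (L1/2)*cos(t1) = 1.8 * 0.809 = 1.4562 m
Horizontal distance from joint 1 to link-2 COM:
  x_c2 = L1*cos(t1) + Lc2*cos(t1+t2)
       = 3.6*0.809 + 1.7*0.9986 = 4.6101 m
tau1 = m1*g*x_c1 + m2*g*x_c2
     = 14*9.81*1.4562 + 6*9.81*4.6101
     = 199.9987 + 271.3523
     = 471.351 Nm


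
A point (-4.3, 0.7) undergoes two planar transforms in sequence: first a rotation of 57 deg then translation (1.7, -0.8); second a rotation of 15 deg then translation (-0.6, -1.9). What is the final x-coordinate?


After transform 1:
x1 = cos(57)*-4.3 - sin(57)*0.7 + 1.7 = -1.229
y1 = sin(57)*-4.3 + cos(57)*0.7 + -0.8 = -4.025
After transform 2:
x2 = cos(15)*-1.229 - sin(15)*-4.025 + -0.6
= -0.7454


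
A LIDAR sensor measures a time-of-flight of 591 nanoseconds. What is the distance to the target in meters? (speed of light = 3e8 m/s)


tof = 591 ns = 5.91e-07 s
dist = c * tof / 2
= 3e8 * 5.91e-07 / 2
= 88.65 m


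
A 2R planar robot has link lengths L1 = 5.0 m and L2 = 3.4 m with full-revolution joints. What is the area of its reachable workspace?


r_max = L1 + L2 = 8.4 m
r_min = |L1 - L2| = 1.6 m
Area = pi*(r_max^2 - r_min^2)
= pi*(70.56 - 2.56)
= pi * 68.0
= 213.6283 m^2


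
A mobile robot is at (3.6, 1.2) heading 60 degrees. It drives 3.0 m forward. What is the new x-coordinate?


x_new = x0 + d*cos(theta)
= 3.6 + 3.0*cos(60)
= 3.6 + 1.5
= 5.1


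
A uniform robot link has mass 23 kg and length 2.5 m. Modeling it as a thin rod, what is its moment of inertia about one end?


I = (1/3) * m * L^2
= (1/3) * 23 * 2.5^2
= 0.333333 * 23 * 6.25
= 47.9167 kg*m^2


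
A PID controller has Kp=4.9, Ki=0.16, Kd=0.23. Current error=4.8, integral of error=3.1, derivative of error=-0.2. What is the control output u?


u = Kp*e + Ki*int(e) + Kd*de/dt
= 4.9*4.8 + 0.16*3.1 + 0.23*(-0.2)
= 23.52 + 0.496 + -0.046
= 23.97


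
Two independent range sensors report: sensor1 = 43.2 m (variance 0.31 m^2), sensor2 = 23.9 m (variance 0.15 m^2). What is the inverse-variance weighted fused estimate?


w1 = (1/var1) / (1/var1 + 1/var2)
   = 3.2258 / (3.2258 + 6.6667) = 0.3261
w2 = 1 - w1 = 0.6739
fused = w1*s1 + w2*s2 = 14.087 + 16.1065
= 30.1935 m


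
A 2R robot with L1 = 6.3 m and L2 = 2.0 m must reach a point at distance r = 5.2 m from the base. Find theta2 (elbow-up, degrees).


cos(theta2) = (r^2 - L1^2 - L2^2) / (2*L1*L2)
cos(theta2) = (27.04 - 39.69 - 4.0) / 25.2
cos(theta2) = -0.660714
theta2 = 131.3544 degrees


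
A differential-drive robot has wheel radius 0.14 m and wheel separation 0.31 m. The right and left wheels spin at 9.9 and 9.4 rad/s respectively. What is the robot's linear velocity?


vR = r*wR = 0.14*9.9 = 1.386 m/s
vL = r*wL = 0.14*9.4 = 1.316 m/s
v = (vR+vL)/2 = 1.351 m/s
omega = (vR-vL)/L = 0.2258 rad/s
linear velocity = 1.351 m/s


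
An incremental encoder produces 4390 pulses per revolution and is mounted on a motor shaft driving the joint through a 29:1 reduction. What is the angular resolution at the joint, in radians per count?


counts per rev = 4390
effective counts at joint = 4390 * 29 = 127310
resolution = 2*pi / 127310
= 4.9353e-05 rad/count


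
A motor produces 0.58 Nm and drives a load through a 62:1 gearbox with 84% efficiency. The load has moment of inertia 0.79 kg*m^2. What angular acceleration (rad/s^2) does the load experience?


tau_out = tau_motor * N * eta
= 0.58 * 62 * 0.84 = 30.2064 Nm
alpha = tau_out / I = 30.2064 / 0.79
= 38.2359 rad/s^2


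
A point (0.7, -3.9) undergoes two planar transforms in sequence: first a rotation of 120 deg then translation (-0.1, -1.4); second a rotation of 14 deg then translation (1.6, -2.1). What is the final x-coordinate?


After transform 1:
x1 = cos(120)*0.7 - sin(120)*-3.9 + -0.1 = 2.9275
y1 = sin(120)*0.7 + cos(120)*-3.9 + -1.4 = 1.1562
After transform 2:
x2 = cos(14)*2.9275 - sin(14)*1.1562 + 1.6
= 4.1608


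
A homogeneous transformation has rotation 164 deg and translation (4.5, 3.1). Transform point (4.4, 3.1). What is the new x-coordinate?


x' = cos(theta)*px - sin(theta)*py + tx
= -0.9613*4.4 - 0.2756*3.1 + 4.5
= -0.584


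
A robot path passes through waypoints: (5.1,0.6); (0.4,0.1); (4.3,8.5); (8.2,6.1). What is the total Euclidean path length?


Segment lengths:
  seg1 = sqrt((-4.7)^2 + (-0.5)^2) = 4.7265
  seg2 = sqrt((3.9)^2 + (8.4)^2) = 9.2612
  seg3 = sqrt((3.9)^2 + (-2.4)^2) = 4.5793
Total = 18.567


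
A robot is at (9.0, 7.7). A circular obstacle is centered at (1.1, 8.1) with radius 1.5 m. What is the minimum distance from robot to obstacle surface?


center_dist = sqrt((9.0-1.1)^2 + (7.7-8.1)^2)
= sqrt(62.41 + 0.16)
= 7.9101
min_dist = center_dist - radius = 7.9101 - 1.5 = 6.4101 m


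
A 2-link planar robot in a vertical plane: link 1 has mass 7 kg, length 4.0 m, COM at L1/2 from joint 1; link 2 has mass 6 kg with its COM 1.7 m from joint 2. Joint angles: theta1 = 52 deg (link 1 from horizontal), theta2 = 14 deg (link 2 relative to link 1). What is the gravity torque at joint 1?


Horizontal distance from joint 1 to link-1 COM:
  x_c1 = (L1/2)*cos(t1) = 2.0 * 0.6157 = 1.2313 m
Horizontal distance from joint 1 to link-2 COM:
  x_c2 = L1*cos(t1) + Lc2*cos(t1+t2)
       = 4.0*0.6157 + 1.7*0.4067 = 3.1541 m
tau1 = m1*g*x_c1 + m2*g*x_c2
     = 7*9.81*1.2313 + 6*9.81*3.1541
     = 84.5549 + 185.6502
     = 270.2052 Nm


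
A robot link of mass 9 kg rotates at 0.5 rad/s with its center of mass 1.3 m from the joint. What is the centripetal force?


F = m * omega^2 * r
= 9 * 0.5^2 * 1.3
= 9 * 0.25 * 1.3
= 2.925 N


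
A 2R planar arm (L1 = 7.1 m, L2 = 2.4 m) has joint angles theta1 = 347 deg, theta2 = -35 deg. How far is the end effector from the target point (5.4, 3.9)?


End effector via forward kinematics:
x = L1*cos(t1) + L2*cos(t1+t2) = 8.5239
y = L1*sin(t1) + L2*sin(t1+t2) = -3.3807
Distance to target:
d = sqrt((5.4 - 8.5239)^2 + (3.9 - -3.3807)^2)
= sqrt(9.759 + 53.0086)
= 7.9226 m


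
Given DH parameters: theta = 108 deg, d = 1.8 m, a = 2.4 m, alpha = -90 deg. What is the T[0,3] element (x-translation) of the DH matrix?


T[0,3] = a * cos(theta)
= 2.4 * cos(108 deg)
= 2.4 * -0.309
= -0.7416


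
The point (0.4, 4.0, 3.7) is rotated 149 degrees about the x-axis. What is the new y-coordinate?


Rotation about x-axis: y' = y*cos(theta) - z*sin(theta)
= 4.0 * -0.8572 - 3.7 * 0.515
= -5.3343


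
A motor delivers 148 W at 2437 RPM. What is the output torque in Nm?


omega = 2437 * 2*pi/60 = 255.202 rad/s
tau = P / omega = 148 / 255.202
= 0.5799 Nm


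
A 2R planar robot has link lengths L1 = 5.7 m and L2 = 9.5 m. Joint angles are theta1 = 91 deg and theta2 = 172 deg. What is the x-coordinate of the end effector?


Convert angles to radians: theta1 = 1.5882, theta2 = 3.002
x = L1*cos(theta1) + L2*cos(theta1+theta2)
x = -0.0995 + -1.1578
x = -1.2572


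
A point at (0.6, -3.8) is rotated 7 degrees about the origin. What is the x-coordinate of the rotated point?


x' = x*cos(theta) - y*sin(theta)
cos(7 deg) = 0.9925, sin(7 deg) = 0.1219
x' = 0.6 * 0.9925 - -3.8 * 0.1219
= 0.5955 - -0.4631
= 1.0586


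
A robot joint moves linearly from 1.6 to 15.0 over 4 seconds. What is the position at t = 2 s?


s = t/T = 2/4 = 0.5
p(t) = p0 + (pf-p0)*s
= 1.6 + (15.0 - 1.6) * 0.5
= 8.3


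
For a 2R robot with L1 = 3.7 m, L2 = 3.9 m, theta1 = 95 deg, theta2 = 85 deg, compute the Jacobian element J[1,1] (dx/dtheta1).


J[1,1] = -L1*sin(t1) - L2*sin(t1+t2)
= -3.7*sin(95) - 3.9*sin(180)
= -3.6859


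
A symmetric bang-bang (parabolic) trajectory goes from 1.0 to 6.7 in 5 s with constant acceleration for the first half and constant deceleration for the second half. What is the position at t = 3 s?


Symmetric rest-to-rest: each phase covers (pf-p0)/2 in time T/2. 0.5*a*(T/2)^2 = (pf-p0)/2 => a = 4*(pf-p0)/T^2
a = 4*(6.7-1.0)/5^2 = 0.912
t = 3 is in the deceleration phase (t > T/2).
p = pf - 0.5*a*(T-t)^2 = 6.7 - 0.5*0.912*2^2
= 4.876


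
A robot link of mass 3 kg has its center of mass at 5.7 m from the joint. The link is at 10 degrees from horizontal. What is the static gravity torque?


tau = m*g*L*cos(angle)
= 3 * 9.81 * 5.7 * cos(10 deg)
= 3 * 9.81 * 5.7 * 0.9848
= 165.2025 Nm


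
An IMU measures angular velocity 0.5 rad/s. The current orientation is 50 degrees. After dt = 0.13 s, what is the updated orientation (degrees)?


delta_theta = w * dt = 0.5 * 0.13 = 0.065 rad
= 3.7242 deg
theta_new = 50 + 3.7242 = 53.7242 deg


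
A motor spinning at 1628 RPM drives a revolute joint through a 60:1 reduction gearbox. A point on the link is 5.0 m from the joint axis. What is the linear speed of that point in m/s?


omega_motor = 1628 * 2*pi/60 = 170.4838 rad/s
omega_joint = omega_motor / 60 = 2.8414 rad/s
v = omega_joint * r = 2.8414 * 5.0
= 14.207 m/s


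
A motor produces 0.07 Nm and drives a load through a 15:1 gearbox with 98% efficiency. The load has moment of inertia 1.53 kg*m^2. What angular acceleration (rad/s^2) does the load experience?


tau_out = tau_motor * N * eta
= 0.07 * 15 * 0.98 = 1.029 Nm
alpha = tau_out / I = 1.029 / 1.53
= 0.6725 rad/s^2


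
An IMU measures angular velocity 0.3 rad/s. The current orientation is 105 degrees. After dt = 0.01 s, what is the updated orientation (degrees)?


delta_theta = w * dt = 0.3 * 0.01 = 0.003 rad
= 0.1719 deg
theta_new = 105 + 0.1719 = 105.1719 deg


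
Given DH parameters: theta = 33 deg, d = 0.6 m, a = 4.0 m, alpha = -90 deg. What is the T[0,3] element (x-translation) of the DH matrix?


T[0,3] = a * cos(theta)
= 4.0 * cos(33 deg)
= 4.0 * 0.8387
= 3.3547


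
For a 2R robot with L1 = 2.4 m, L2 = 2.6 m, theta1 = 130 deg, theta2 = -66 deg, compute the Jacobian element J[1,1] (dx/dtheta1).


J[1,1] = -L1*sin(t1) - L2*sin(t1+t2)
= -2.4*sin(130) - 2.6*sin(64)
= -4.1754


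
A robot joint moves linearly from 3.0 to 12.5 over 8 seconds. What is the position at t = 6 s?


s = t/T = 6/8 = 0.75
p(t) = p0 + (pf-p0)*s
= 3.0 + (12.5 - 3.0) * 0.75
= 10.125


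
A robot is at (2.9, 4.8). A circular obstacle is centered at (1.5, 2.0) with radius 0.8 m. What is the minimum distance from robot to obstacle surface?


center_dist = sqrt((2.9-1.5)^2 + (4.8-2.0)^2)
= sqrt(1.96 + 7.84)
= 3.1305
min_dist = center_dist - radius = 3.1305 - 0.8 = 2.3305 m


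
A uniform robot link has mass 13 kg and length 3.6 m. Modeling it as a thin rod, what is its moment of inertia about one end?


I = (1/3) * m * L^2
= (1/3) * 13 * 3.6^2
= 0.333333 * 13 * 12.96
= 56.16 kg*m^2


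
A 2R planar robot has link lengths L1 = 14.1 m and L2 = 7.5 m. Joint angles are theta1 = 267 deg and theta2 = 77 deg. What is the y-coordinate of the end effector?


Convert angles to radians: theta1 = 4.66, theta2 = 1.3439
y = L1*sin(theta1) + L2*sin(theta1+theta2)
y = -14.0807 + -2.0673
y = -16.148


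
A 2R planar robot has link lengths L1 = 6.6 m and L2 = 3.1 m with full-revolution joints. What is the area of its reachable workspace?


r_max = L1 + L2 = 9.7 m
r_min = |L1 - L2| = 3.5 m
Area = pi*(r_max^2 - r_min^2)
= pi*(94.09 - 12.25)
= pi * 81.84
= 257.1079 m^2


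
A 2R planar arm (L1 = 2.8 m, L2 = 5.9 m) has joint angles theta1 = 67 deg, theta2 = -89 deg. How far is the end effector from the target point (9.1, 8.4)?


End effector via forward kinematics:
x = L1*cos(t1) + L2*cos(t1+t2) = 6.5644
y = L1*sin(t1) + L2*sin(t1+t2) = 0.3672
Distance to target:
d = sqrt((9.1 - 6.5644)^2 + (8.4 - 0.3672)^2)
= sqrt(6.4291 + 64.5253)
= 8.4234 m


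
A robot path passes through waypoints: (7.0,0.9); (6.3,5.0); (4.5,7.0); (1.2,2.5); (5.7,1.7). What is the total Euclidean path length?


Segment lengths:
  seg1 = sqrt((-0.7)^2 + (4.1)^2) = 4.1593
  seg2 = sqrt((-1.8)^2 + (2.0)^2) = 2.6907
  seg3 = sqrt((-3.3)^2 + (-4.5)^2) = 5.5803
  seg4 = sqrt((4.5)^2 + (-0.8)^2) = 4.5706
Total = 17.0009


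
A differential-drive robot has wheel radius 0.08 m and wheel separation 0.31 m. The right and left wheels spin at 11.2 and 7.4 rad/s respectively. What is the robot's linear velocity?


vR = r*wR = 0.08*11.2 = 0.896 m/s
vL = r*wL = 0.08*7.4 = 0.592 m/s
v = (vR+vL)/2 = 0.744 m/s
omega = (vR-vL)/L = 0.9806 rad/s
linear velocity = 0.744 m/s


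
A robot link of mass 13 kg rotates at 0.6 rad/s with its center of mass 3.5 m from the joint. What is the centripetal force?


F = m * omega^2 * r
= 13 * 0.6^2 * 3.5
= 13 * 0.36 * 3.5
= 16.38 N


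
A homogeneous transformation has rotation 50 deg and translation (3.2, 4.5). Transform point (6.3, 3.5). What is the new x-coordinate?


x' = cos(theta)*px - sin(theta)*py + tx
= 0.6428*6.3 - 0.766*3.5 + 3.2
= 4.5684


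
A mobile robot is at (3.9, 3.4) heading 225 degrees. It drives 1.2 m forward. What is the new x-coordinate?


x_new = x0 + d*cos(theta)
= 3.9 + 1.2*cos(225)
= 3.9 + -0.8485
= 3.0515


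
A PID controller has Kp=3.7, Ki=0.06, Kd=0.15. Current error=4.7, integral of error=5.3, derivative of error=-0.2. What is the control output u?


u = Kp*e + Ki*int(e) + Kd*de/dt
= 3.7*4.7 + 0.06*5.3 + 0.15*(-0.2)
= 17.39 + 0.318 + -0.03
= 17.678


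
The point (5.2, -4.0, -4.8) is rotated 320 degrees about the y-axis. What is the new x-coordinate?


Rotation about y-axis: x' = x*cos(theta) + z*sin(theta)
= 5.2 * 0.766 + -4.8 * -0.6428
= 7.0688


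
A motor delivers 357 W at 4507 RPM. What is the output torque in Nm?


omega = 4507 * 2*pi/60 = 471.9719 rad/s
tau = P / omega = 357 / 471.9719
= 0.7564 Nm


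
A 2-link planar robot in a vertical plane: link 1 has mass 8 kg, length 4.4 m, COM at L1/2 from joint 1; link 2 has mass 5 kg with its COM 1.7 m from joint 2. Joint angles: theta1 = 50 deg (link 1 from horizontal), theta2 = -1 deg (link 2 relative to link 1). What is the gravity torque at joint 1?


Horizontal distance from joint 1 to link-1 COM:
  x_c1 = (L1/2)*cos(t1) = 2.2 * 0.6428 = 1.4141 m
Horizontal distance from joint 1 to link-2 COM:
  x_c2 = L1*cos(t1) + Lc2*cos(t1+t2)
       = 4.4*0.6428 + 1.7*0.6561 = 3.9436 m
tau1 = m1*g*x_c1 + m2*g*x_c2
     = 8*9.81*1.4141 + 5*9.81*3.9436
     = 110.9811 + 193.4319
     = 304.413 Nm


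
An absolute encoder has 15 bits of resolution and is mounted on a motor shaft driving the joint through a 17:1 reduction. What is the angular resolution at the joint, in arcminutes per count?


counts = 2^15 = 32768
effective counts at joint = 32768 * 17 = 557056
resolution = 360*60 / 557056
= 0.0388 arcmin/count


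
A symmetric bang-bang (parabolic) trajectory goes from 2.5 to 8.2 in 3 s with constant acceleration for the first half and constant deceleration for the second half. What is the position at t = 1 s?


Symmetric rest-to-rest: each phase covers (pf-p0)/2 in time T/2. 0.5*a*(T/2)^2 = (pf-p0)/2 => a = 4*(pf-p0)/T^2
a = 4*(8.2-2.5)/3^2 = 2.5333
t = 1 is in the acceleration phase (t <= T/2).
p = p0 + 0.5*a*t^2 = 2.5 + 0.5*2.5333*1^2
= 3.7667


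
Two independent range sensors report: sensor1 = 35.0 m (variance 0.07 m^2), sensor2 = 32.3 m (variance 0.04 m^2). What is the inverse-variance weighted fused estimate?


w1 = (1/var1) / (1/var1 + 1/var2)
   = 14.2857 / (14.2857 + 25.0) = 0.3636
w2 = 1 - w1 = 0.6364
fused = w1*s1 + w2*s2 = 12.7273 + 20.5545
= 33.2818 m


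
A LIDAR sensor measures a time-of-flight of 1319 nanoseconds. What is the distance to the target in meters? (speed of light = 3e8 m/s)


tof = 1319 ns = 1.319e-06 s
dist = c * tof / 2
= 3e8 * 1.319e-06 / 2
= 197.85 m


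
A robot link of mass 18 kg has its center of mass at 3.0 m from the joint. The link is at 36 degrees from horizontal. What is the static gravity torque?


tau = m*g*L*cos(angle)
= 18 * 9.81 * 3.0 * cos(36 deg)
= 18 * 9.81 * 3.0 * 0.809
= 428.5687 Nm


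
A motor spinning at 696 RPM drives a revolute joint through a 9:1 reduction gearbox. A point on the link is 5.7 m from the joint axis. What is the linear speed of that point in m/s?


omega_motor = 696 * 2*pi/60 = 72.8849 rad/s
omega_joint = omega_motor / 9 = 8.0983 rad/s
v = omega_joint * r = 8.0983 * 5.7
= 46.1605 m/s


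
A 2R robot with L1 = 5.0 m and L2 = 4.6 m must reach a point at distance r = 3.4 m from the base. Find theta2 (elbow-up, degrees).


cos(theta2) = (r^2 - L1^2 - L2^2) / (2*L1*L2)
cos(theta2) = (11.56 - 25.0 - 21.16) / 46.0
cos(theta2) = -0.752174
theta2 = 138.779 degrees


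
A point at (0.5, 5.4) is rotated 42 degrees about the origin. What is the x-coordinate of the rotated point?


x' = x*cos(theta) - y*sin(theta)
cos(42 deg) = 0.7431, sin(42 deg) = 0.6691
x' = 0.5 * 0.7431 - 5.4 * 0.6691
= 0.3716 - 3.6133
= -3.2417


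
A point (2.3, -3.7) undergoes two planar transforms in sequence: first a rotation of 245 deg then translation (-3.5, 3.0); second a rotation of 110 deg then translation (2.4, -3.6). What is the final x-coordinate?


After transform 1:
x1 = cos(245)*2.3 - sin(245)*-3.7 + -3.5 = -7.8254
y1 = sin(245)*2.3 + cos(245)*-3.7 + 3.0 = 2.4792
After transform 2:
x2 = cos(110)*-7.8254 - sin(110)*2.4792 + 2.4
= 2.7468


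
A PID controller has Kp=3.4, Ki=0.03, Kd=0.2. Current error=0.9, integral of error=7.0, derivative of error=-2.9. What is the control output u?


u = Kp*e + Ki*int(e) + Kd*de/dt
= 3.4*0.9 + 0.03*7.0 + 0.2*(-2.9)
= 3.06 + 0.21 + -0.58
= 2.69


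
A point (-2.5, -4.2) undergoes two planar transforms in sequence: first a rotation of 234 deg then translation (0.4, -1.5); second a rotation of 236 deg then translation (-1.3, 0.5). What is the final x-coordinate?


After transform 1:
x1 = cos(234)*-2.5 - sin(234)*-4.2 + 0.4 = -1.5284
y1 = sin(234)*-2.5 + cos(234)*-4.2 + -1.5 = 2.9912
After transform 2:
x2 = cos(236)*-1.5284 - sin(236)*2.9912 + -1.3
= 2.0345


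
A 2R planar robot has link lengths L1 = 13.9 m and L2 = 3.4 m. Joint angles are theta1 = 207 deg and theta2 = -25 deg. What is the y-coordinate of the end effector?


Convert angles to radians: theta1 = 3.6128, theta2 = -0.4363
y = L1*sin(theta1) + L2*sin(theta1+theta2)
y = -6.3105 + -0.1187
y = -6.4291


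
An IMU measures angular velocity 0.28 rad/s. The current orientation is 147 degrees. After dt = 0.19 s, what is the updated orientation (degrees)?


delta_theta = w * dt = 0.28 * 0.19 = 0.0532 rad
= 3.0481 deg
theta_new = 147 + 3.0481 = 150.0481 deg


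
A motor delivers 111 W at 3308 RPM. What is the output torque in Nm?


omega = 3308 * 2*pi/60 = 346.4129 rad/s
tau = P / omega = 111 / 346.4129
= 0.3204 Nm


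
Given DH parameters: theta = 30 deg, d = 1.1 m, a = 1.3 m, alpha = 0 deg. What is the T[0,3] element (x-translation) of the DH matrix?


T[0,3] = a * cos(theta)
= 1.3 * cos(30 deg)
= 1.3 * 0.866
= 1.1258


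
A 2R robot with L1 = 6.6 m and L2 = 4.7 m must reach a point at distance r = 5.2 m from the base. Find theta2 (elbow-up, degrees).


cos(theta2) = (r^2 - L1^2 - L2^2) / (2*L1*L2)
cos(theta2) = (27.04 - 43.56 - 22.09) / 62.04
cos(theta2) = -0.62234
theta2 = 128.4872 degrees


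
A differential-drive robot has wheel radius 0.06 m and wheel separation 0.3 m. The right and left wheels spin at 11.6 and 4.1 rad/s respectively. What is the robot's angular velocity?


vR = r*wR = 0.06*11.6 = 0.696 m/s
vL = r*wL = 0.06*4.1 = 0.246 m/s
v = (vR+vL)/2 = 0.471 m/s
omega = (vR-vL)/L = 1.5 rad/s
angular velocity = 1.5 rad/s


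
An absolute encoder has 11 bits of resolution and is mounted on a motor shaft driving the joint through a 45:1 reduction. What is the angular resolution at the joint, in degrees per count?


counts = 2^11 = 2048
effective counts at joint = 2048 * 45 = 92160
resolution = 360 / 92160
= 0.0039 deg/count


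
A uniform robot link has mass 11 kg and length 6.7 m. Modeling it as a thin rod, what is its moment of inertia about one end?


I = (1/3) * m * L^2
= (1/3) * 11 * 6.7^2
= 0.333333 * 11 * 44.89
= 164.5967 kg*m^2


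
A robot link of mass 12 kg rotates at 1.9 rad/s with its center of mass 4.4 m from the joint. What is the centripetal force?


F = m * omega^2 * r
= 12 * 1.9^2 * 4.4
= 12 * 3.61 * 4.4
= 190.608 N


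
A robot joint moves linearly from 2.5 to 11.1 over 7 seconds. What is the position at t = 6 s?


s = t/T = 6/7 = 0.8571
p(t) = p0 + (pf-p0)*s
= 2.5 + (11.1 - 2.5) * 0.8571
= 9.8714


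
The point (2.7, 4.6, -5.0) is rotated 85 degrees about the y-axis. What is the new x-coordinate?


Rotation about y-axis: x' = x*cos(theta) + z*sin(theta)
= 2.7 * 0.0872 + -5.0 * 0.9962
= -4.7457


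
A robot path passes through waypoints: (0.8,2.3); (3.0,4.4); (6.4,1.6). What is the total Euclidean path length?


Segment lengths:
  seg1 = sqrt((2.2)^2 + (2.1)^2) = 3.0414
  seg2 = sqrt((3.4)^2 + (-2.8)^2) = 4.4045
Total = 7.4459


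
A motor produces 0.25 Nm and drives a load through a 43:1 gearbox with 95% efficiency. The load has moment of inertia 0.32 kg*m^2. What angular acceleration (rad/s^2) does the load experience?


tau_out = tau_motor * N * eta
= 0.25 * 43 * 0.95 = 10.2125 Nm
alpha = tau_out / I = 10.2125 / 0.32
= 31.9141 rad/s^2


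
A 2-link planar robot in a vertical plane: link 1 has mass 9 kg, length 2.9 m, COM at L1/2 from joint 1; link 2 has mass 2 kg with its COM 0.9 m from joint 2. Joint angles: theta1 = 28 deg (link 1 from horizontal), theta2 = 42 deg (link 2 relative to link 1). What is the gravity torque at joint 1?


Horizontal distance from joint 1 to link-1 COM:
  x_c1 = (L1/2)*cos(t1) = 1.45 * 0.8829 = 1.2803 m
Horizontal distance from joint 1 to link-2 COM:
  x_c2 = L1*cos(t1) + Lc2*cos(t1+t2)
       = 2.9*0.8829 + 0.9*0.342 = 2.8684 m
tau1 = m1*g*x_c1 + m2*g*x_c2
     = 9*9.81*1.2803 + 2*9.81*2.8684
     = 113.0354 + 56.2773
     = 169.3127 Nm


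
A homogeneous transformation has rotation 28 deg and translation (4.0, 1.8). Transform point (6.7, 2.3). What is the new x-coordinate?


x' = cos(theta)*px - sin(theta)*py + tx
= 0.8829*6.7 - 0.4695*2.3 + 4.0
= 8.836


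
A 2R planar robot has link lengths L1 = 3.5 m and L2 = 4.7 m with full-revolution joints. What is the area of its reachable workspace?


r_max = L1 + L2 = 8.2 m
r_min = |L1 - L2| = 1.2 m
Area = pi*(r_max^2 - r_min^2)
= pi*(67.24 - 1.44)
= pi * 65.8
= 206.7168 m^2


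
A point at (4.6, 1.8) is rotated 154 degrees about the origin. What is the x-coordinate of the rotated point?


x' = x*cos(theta) - y*sin(theta)
cos(154 deg) = -0.8988, sin(154 deg) = 0.4384
x' = 4.6 * -0.8988 - 1.8 * 0.4384
= -4.1345 - 0.7891
= -4.9235


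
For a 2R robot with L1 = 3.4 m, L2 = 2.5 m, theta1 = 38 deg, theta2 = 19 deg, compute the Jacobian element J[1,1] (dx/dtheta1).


J[1,1] = -L1*sin(t1) - L2*sin(t1+t2)
= -3.4*sin(38) - 2.5*sin(57)
= -4.1899


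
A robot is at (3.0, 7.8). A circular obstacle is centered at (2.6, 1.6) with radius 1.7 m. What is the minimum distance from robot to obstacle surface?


center_dist = sqrt((3.0-2.6)^2 + (7.8-1.6)^2)
= sqrt(0.16 + 38.44)
= 6.2129
min_dist = center_dist - radius = 6.2129 - 1.7 = 4.5129 m


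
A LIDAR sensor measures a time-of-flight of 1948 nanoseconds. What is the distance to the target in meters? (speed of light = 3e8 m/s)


tof = 1948 ns = 1.948e-06 s
dist = c * tof / 2
= 3e8 * 1.948e-06 / 2
= 292.2 m


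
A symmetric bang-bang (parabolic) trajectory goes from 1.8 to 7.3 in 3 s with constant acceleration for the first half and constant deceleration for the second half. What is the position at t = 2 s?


Symmetric rest-to-rest: each phase covers (pf-p0)/2 in time T/2. 0.5*a*(T/2)^2 = (pf-p0)/2 => a = 4*(pf-p0)/T^2
a = 4*(7.3-1.8)/3^2 = 2.4444
t = 2 is in the deceleration phase (t > T/2).
p = pf - 0.5*a*(T-t)^2 = 7.3 - 0.5*2.4444*1^2
= 6.0778


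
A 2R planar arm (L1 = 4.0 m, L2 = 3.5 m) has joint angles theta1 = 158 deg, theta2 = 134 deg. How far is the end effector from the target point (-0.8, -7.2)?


End effector via forward kinematics:
x = L1*cos(t1) + L2*cos(t1+t2) = -2.3976
y = L1*sin(t1) + L2*sin(t1+t2) = -1.7467
Distance to target:
d = sqrt((-0.8 - -2.3976)^2 + (-7.2 - -1.7467)^2)
= sqrt(2.5524 + 29.7383)
= 5.6825 m


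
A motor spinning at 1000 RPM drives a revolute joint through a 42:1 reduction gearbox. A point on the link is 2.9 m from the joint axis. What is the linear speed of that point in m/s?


omega_motor = 1000 * 2*pi/60 = 104.7198 rad/s
omega_joint = omega_motor / 42 = 2.4933 rad/s
v = omega_joint * r = 2.4933 * 2.9
= 7.2306 m/s


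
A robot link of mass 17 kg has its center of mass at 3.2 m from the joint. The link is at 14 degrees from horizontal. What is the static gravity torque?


tau = m*g*L*cos(angle)
= 17 * 9.81 * 3.2 * cos(14 deg)
= 17 * 9.81 * 3.2 * 0.9703
= 517.8119 Nm


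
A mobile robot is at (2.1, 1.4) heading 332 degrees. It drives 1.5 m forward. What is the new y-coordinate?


y_new = y0 + d*sin(theta)
= 1.4 + 1.5*sin(332)
= 1.4 + -0.7042
= 0.6958


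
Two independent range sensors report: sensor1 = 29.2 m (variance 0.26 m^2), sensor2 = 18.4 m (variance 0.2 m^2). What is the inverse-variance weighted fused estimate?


w1 = (1/var1) / (1/var1 + 1/var2)
   = 3.8462 / (3.8462 + 5.0) = 0.4348
w2 = 1 - w1 = 0.5652
fused = w1*s1 + w2*s2 = 12.6957 + 10.4
= 23.0957 m


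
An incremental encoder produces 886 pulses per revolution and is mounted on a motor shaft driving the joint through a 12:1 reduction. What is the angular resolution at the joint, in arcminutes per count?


counts per rev = 886
effective counts at joint = 886 * 12 = 10632
resolution = 360*60 / 10632
= 2.0316 arcmin/count


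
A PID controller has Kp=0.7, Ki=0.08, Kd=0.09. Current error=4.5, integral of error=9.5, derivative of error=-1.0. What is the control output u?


u = Kp*e + Ki*int(e) + Kd*de/dt
= 0.7*4.5 + 0.08*9.5 + 0.09*(-1.0)
= 3.15 + 0.76 + -0.09
= 3.82


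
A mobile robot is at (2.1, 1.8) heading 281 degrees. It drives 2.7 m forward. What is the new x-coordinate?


x_new = x0 + d*cos(theta)
= 2.1 + 2.7*cos(281)
= 2.1 + 0.5152
= 2.6152


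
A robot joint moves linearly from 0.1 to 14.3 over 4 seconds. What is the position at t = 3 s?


s = t/T = 3/4 = 0.75
p(t) = p0 + (pf-p0)*s
= 0.1 + (14.3 - 0.1) * 0.75
= 10.75


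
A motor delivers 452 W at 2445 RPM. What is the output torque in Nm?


omega = 2445 * 2*pi/60 = 256.0398 rad/s
tau = P / omega = 452 / 256.0398
= 1.7654 Nm


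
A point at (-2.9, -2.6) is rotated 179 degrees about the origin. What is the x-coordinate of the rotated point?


x' = x*cos(theta) - y*sin(theta)
cos(179 deg) = -0.9998, sin(179 deg) = 0.0175
x' = -2.9 * -0.9998 - -2.6 * 0.0175
= 2.8996 - -0.0454
= 2.9449


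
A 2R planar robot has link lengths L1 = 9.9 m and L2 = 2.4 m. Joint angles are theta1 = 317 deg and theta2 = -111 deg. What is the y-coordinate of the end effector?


Convert angles to radians: theta1 = 5.5327, theta2 = -1.9373
y = L1*sin(theta1) + L2*sin(theta1+theta2)
y = -6.7518 + -1.0521
y = -7.8039


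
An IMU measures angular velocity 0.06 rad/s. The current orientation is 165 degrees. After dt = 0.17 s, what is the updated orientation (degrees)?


delta_theta = w * dt = 0.06 * 0.17 = 0.0102 rad
= 0.5844 deg
theta_new = 165 + 0.5844 = 165.5844 deg


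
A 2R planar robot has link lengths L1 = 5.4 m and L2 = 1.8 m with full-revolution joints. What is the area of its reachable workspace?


r_max = L1 + L2 = 7.2 m
r_min = |L1 - L2| = 3.6 m
Area = pi*(r_max^2 - r_min^2)
= pi*(51.84 - 12.96)
= pi * 38.88
= 122.1451 m^2


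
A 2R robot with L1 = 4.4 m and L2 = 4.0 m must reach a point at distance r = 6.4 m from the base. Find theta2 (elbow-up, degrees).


cos(theta2) = (r^2 - L1^2 - L2^2) / (2*L1*L2)
cos(theta2) = (40.96 - 19.36 - 16.0) / 35.2
cos(theta2) = 0.159091
theta2 = 80.8459 degrees


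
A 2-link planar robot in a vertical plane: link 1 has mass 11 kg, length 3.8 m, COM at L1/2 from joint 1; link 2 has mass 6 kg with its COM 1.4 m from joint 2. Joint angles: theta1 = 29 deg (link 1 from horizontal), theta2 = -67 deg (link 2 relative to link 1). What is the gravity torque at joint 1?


Horizontal distance from joint 1 to link-1 COM:
  x_c1 = (L1/2)*cos(t1) = 1.9 * 0.8746 = 1.6618 m
Horizontal distance from joint 1 to link-2 COM:
  x_c2 = L1*cos(t1) + Lc2*cos(t1+t2)
       = 3.8*0.8746 + 1.4*0.788 = 4.4268 m
tau1 = m1*g*x_c1 + m2*g*x_c2
     = 11*9.81*1.6618 + 6*9.81*4.4268
     = 179.3224 + 260.5597
     = 439.8821 Nm


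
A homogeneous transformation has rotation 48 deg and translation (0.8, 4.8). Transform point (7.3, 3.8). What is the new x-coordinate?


x' = cos(theta)*px - sin(theta)*py + tx
= 0.6691*7.3 - 0.7431*3.8 + 0.8
= 2.8607


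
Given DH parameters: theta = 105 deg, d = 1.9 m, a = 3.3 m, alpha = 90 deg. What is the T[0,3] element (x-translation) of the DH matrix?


T[0,3] = a * cos(theta)
= 3.3 * cos(105 deg)
= 3.3 * -0.2588
= -0.8541


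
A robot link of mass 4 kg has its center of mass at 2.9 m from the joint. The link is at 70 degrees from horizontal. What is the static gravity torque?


tau = m*g*L*cos(angle)
= 4 * 9.81 * 2.9 * cos(70 deg)
= 4 * 9.81 * 2.9 * 0.342
= 38.9205 Nm


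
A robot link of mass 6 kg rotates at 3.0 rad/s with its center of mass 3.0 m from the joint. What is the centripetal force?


F = m * omega^2 * r
= 6 * 3.0^2 * 3.0
= 6 * 9.0 * 3.0
= 162.0 N


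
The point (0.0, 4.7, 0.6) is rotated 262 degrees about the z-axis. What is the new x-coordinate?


Rotation about z-axis: x' = x*cos(theta) - y*sin(theta)
= 0.0 * -0.1392 - 4.7 * -0.9903
= 4.6543


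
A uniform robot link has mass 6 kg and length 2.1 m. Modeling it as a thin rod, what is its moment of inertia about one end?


I = (1/3) * m * L^2
= (1/3) * 6 * 2.1^2
= 0.333333 * 6 * 4.41
= 8.82 kg*m^2


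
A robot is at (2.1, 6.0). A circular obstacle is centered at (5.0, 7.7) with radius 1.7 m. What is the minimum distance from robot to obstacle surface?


center_dist = sqrt((2.1-5.0)^2 + (6.0-7.7)^2)
= sqrt(8.41 + 2.89)
= 3.3615
min_dist = center_dist - radius = 3.3615 - 1.7 = 1.6615 m


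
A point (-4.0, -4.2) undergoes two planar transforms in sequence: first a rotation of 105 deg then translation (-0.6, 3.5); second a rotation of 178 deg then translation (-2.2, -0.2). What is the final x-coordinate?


After transform 1:
x1 = cos(105)*-4.0 - sin(105)*-4.2 + -0.6 = 4.4922
y1 = sin(105)*-4.0 + cos(105)*-4.2 + 3.5 = 0.7233
After transform 2:
x2 = cos(178)*4.4922 - sin(178)*0.7233 + -2.2
= -6.7147


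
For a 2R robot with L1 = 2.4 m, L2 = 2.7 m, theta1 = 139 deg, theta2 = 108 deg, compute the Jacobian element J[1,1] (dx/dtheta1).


J[1,1] = -L1*sin(t1) - L2*sin(t1+t2)
= -2.4*sin(139) - 2.7*sin(247)
= 0.9108


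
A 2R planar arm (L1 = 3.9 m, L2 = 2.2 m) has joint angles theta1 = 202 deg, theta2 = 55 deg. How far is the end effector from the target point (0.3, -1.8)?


End effector via forward kinematics:
x = L1*cos(t1) + L2*cos(t1+t2) = -4.1109
y = L1*sin(t1) + L2*sin(t1+t2) = -3.6046
Distance to target:
d = sqrt((0.3 - -4.1109)^2 + (-1.8 - -3.6046)^2)
= sqrt(19.4561 + 3.2565)
= 4.7658 m


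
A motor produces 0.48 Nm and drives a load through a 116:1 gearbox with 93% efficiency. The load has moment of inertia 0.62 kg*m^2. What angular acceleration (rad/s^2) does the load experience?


tau_out = tau_motor * N * eta
= 0.48 * 116 * 0.93 = 51.7824 Nm
alpha = tau_out / I = 51.7824 / 0.62
= 83.52 rad/s^2


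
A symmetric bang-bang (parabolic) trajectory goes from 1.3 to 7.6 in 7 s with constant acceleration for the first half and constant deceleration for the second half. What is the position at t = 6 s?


Symmetric rest-to-rest: each phase covers (pf-p0)/2 in time T/2. 0.5*a*(T/2)^2 = (pf-p0)/2 => a = 4*(pf-p0)/T^2
a = 4*(7.6-1.3)/7^2 = 0.5143
t = 6 is in the deceleration phase (t > T/2).
p = pf - 0.5*a*(T-t)^2 = 7.6 - 0.5*0.5143*1^2
= 7.3429


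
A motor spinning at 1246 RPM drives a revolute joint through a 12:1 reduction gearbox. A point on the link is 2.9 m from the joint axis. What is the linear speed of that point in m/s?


omega_motor = 1246 * 2*pi/60 = 130.4808 rad/s
omega_joint = omega_motor / 12 = 10.8734 rad/s
v = omega_joint * r = 10.8734 * 2.9
= 31.5329 m/s


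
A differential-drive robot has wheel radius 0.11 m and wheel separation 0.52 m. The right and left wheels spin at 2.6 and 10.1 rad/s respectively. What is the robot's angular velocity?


vR = r*wR = 0.11*2.6 = 0.286 m/s
vL = r*wL = 0.11*10.1 = 1.111 m/s
v = (vR+vL)/2 = 0.6985 m/s
omega = (vR-vL)/L = -1.5865 rad/s
angular velocity = -1.5865 rad/s


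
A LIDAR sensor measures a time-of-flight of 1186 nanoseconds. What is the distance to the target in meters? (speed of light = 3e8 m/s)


tof = 1186 ns = 1.186e-06 s
dist = c * tof / 2
= 3e8 * 1.186e-06 / 2
= 177.9 m


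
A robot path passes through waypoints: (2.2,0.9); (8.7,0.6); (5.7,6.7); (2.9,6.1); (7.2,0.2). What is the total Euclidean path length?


Segment lengths:
  seg1 = sqrt((6.5)^2 + (-0.3)^2) = 6.5069
  seg2 = sqrt((-3.0)^2 + (6.1)^2) = 6.7978
  seg3 = sqrt((-2.8)^2 + (-0.6)^2) = 2.8636
  seg4 = sqrt((4.3)^2 + (-5.9)^2) = 7.3007
Total = 23.469


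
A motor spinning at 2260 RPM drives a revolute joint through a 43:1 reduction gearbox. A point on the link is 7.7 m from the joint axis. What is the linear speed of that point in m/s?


omega_motor = 2260 * 2*pi/60 = 236.6666 rad/s
omega_joint = omega_motor / 43 = 5.5039 rad/s
v = omega_joint * r = 5.5039 * 7.7
= 42.3798 m/s


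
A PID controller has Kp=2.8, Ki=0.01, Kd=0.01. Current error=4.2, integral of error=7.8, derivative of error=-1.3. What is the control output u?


u = Kp*e + Ki*int(e) + Kd*de/dt
= 2.8*4.2 + 0.01*7.8 + 0.01*(-1.3)
= 11.76 + 0.078 + -0.013
= 11.825


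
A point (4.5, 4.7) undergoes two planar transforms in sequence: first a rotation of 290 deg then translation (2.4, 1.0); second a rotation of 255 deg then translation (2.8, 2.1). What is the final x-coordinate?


After transform 1:
x1 = cos(290)*4.5 - sin(290)*4.7 + 2.4 = 8.3556
y1 = sin(290)*4.5 + cos(290)*4.7 + 1.0 = -1.6211
After transform 2:
x2 = cos(255)*8.3556 - sin(255)*-1.6211 + 2.8
= -0.9285


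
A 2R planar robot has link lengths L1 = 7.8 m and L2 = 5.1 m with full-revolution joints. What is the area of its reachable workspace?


r_max = L1 + L2 = 12.9 m
r_min = |L1 - L2| = 2.7 m
Area = pi*(r_max^2 - r_min^2)
= pi*(166.41 - 7.29)
= pi * 159.12
= 499.8902 m^2


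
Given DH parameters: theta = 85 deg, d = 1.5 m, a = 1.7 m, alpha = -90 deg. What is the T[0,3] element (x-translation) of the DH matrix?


T[0,3] = a * cos(theta)
= 1.7 * cos(85 deg)
= 1.7 * 0.0872
= 0.1482


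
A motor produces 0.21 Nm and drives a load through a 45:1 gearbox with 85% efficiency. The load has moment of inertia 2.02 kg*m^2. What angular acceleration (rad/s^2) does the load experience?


tau_out = tau_motor * N * eta
= 0.21 * 45 * 0.85 = 8.0325 Nm
alpha = tau_out / I = 8.0325 / 2.02
= 3.9765 rad/s^2
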